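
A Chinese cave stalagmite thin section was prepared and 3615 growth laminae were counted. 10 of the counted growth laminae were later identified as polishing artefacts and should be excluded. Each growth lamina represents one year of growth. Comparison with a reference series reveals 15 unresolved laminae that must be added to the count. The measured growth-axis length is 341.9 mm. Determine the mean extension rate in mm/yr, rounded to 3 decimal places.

Adjusted count: 3615 − 10 + 15 = 3620 growth laminae.
Mean rate = 341.9 mm / 3620 years ≈ 0.094 mm/yr.

0.094 mm/yr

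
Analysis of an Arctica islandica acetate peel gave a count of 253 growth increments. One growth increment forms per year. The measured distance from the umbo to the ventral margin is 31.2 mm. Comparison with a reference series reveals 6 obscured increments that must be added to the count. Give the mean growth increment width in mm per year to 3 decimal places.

0.120 mm per year

Correcting the raw count gives 253 + 6 = 259 true growth increments.
31.2 mm over 259 years gives 31.2 / 259 ≈ 0.120 mm per year.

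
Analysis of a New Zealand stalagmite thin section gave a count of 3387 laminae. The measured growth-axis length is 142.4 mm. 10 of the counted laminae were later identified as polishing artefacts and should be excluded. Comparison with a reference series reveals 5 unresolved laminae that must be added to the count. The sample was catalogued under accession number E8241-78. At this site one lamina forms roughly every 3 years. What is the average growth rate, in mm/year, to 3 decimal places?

Correcting the raw count gives 3387 − 10 + 5 = 3382 true laminae.
3382 laminae at 3 years each span 3382 × 3 = 10146 years.
Extension rate ≈ 142.4 / 10146 = 0.014 mm/year.

0.014 mm/year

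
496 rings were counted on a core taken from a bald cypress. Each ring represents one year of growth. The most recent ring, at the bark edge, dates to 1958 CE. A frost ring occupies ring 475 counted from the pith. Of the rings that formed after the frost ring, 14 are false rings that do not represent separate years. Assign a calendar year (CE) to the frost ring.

1951 CE

The frost ring sits at ring 475 from the pith, so 496 − 475 = 21 rings formed after it.
21 − 14 false = 7 true rings after the frost ring.
The ring at the bark edge is 1958 CE, so the frost ring dates to 1958 − 7 = 1951 CE.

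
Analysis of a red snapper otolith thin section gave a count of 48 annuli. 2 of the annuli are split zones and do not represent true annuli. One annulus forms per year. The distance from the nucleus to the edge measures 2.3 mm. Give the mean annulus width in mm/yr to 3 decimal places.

0.050 mm/yr

After corrections the count is 48 − 2 = 46 annuli.
2.3 mm over 46 years gives 2.3 / 46 ≈ 0.050 mm/yr.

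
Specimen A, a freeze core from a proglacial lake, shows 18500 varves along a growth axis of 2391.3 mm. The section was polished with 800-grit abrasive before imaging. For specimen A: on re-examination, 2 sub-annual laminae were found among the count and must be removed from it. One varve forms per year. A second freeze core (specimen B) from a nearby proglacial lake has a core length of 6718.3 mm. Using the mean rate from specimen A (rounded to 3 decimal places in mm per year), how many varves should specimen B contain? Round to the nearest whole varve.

Specimen A: adjusted count: 18500 − 2 = 18498 varves.
A: 2391.3 mm over 18498 years gives 2391.3 / 18498 ≈ 0.129 mm/yr.
B spans 6718.3 / 0.129 = 52079.84 years ≈ 52080 varves.

52080 varves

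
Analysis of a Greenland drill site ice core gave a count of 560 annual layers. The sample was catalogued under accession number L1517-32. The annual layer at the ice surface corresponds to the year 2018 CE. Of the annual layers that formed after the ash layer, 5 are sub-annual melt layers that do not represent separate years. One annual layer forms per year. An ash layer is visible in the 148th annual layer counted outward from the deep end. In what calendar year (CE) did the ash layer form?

1611 CE

560 − 148 = 412 annual layers lie beyond the ash layer toward the ice surface.
412 − 5 false = 407 true annual layers after the ash layer.
The annual layer at the ice surface is 2018 CE, so the ash layer dates to 2018 − 407 = 1611 CE.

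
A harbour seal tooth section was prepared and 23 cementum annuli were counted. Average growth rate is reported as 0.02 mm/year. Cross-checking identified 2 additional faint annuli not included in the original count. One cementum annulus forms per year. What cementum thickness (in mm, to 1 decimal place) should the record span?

0.5 mm

Adjusted count: 23 + 2 = 25 cementum annuli.
Length ≈ 0.02 × 25 = 0.5 mm.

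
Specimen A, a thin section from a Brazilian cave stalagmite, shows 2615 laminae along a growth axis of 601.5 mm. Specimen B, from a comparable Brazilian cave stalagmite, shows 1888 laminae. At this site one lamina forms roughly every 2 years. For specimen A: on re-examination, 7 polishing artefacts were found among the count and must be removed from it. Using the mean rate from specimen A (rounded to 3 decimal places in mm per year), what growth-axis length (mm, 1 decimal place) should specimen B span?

434.2 mm

Specimen A: after corrections the count is 2615 − 7 = 2608 laminae.
Specimen A: multiplying by 2 years per lamina: 2608 × 2 = 5216 years.
A: Mean rate = 601.5 mm / 5216 years ≈ 0.115 mm/yr.
Specimen B: at 2 years per lamina, 1888 × 2 = 3776 years. For B, 0.115 mm/year × 3776 years = 434.2 mm.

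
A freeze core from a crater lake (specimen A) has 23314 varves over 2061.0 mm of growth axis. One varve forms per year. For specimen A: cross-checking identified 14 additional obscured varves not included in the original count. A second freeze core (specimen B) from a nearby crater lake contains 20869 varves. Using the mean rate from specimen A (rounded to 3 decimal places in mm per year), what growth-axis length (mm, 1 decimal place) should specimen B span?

1836.5 mm

Specimen A: correcting the raw count gives 23314 + 14 = 23328 true varves.
A: Extension rate ≈ 2061.0 / 23328 = 0.088 mm per year.
For B, 0.088 mm/year × 20869 years = 1836.5 mm.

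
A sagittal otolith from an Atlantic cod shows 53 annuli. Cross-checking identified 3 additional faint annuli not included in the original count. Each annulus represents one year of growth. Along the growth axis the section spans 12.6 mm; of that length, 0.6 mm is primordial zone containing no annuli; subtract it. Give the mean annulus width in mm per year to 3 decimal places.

0.214 mm per year

True annulus count = 53 + 3 = 56.
The growth record spans 12.6 − 0.6 = 12.0 mm.
Mean rate = 12.0 mm / 56 years ≈ 0.214 mm per year.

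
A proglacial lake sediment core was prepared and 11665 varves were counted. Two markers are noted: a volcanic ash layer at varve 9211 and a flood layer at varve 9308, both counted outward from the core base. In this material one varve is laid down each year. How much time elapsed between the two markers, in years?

97 yr

The two markers are separated by 9308 − 9211 = 97 varves.
One varve per year makes the interval 97 years.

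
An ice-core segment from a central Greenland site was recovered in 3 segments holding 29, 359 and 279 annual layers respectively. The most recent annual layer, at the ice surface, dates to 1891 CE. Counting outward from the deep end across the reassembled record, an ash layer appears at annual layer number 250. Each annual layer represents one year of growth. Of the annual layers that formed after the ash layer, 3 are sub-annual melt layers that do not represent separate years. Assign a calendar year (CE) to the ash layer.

1477 CE

Total annual layers = 29 + 359 + 279 = 667.
The ash layer sits at annual layer 250 from the deep end, so 667 − 250 = 417 annual layers formed after it.
Removing the 3 false annual layers leaves 417 − 3 = 414 true annual layers beyond the ash layer.
The annual layer at the ice surface is 1891 CE, so the ash layer dates to 1891 − 414 = 1477 CE.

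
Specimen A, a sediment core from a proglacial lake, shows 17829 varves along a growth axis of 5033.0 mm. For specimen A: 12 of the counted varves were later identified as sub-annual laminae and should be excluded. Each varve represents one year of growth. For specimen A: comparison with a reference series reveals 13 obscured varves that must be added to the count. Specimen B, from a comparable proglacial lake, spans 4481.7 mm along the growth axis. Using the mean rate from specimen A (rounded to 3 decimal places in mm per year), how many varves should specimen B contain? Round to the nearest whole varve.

15893 varves

Specimen A: true varve count = 17829 − 12 + 13 = 17830.
A: 5033.0 mm over 17830 years gives 5033.0 / 17830 ≈ 0.282 mm/yr.
B spans 4481.7 / 0.282 = 15892.55 years ≈ 15893 varves.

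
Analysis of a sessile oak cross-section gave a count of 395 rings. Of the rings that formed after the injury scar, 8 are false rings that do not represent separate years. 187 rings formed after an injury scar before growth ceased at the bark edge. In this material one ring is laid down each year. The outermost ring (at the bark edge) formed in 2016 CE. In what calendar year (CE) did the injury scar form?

187 rings post-date the injury scar.
Removing the 8 false rings leaves 187 − 8 = 179 true rings beyond the injury scar.
The ring at the bark edge is 2016 CE, so the injury scar dates to 2016 − 179 = 1837 CE.

1837 CE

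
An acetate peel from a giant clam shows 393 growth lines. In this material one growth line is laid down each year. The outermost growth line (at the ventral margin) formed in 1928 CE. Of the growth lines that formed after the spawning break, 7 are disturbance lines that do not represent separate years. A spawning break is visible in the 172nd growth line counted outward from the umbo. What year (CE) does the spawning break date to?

1714 CE

The spawning break sits at growth line 172 from the umbo, so 393 − 172 = 221 growth lines formed after it.
Removing the 7 false growth lines leaves 221 − 7 = 214 true growth lines beyond the spawning break.
Counting back 214 years from 1928 CE places the spawning break in 1928 − 214 = 1714 CE.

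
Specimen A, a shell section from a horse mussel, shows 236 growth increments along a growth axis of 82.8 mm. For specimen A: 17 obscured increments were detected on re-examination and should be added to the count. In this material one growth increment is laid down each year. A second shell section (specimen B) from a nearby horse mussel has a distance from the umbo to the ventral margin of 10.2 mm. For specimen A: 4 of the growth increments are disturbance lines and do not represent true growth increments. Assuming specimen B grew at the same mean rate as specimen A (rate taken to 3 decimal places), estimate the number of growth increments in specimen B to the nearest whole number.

Specimen A: correcting the raw count gives 236 − 4 + 17 = 249 true growth increments.
A: 82.8 mm over 249 years gives 82.8 / 249 ≈ 0.333 mm/year.
B spans 10.2 / 0.333 = 30.63 years ≈ 31 growth increments.

31 growth increments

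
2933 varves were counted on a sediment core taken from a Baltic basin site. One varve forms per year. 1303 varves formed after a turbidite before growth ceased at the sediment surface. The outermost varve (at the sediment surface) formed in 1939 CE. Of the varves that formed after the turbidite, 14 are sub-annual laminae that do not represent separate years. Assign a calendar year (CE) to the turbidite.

1303 varves post-date the turbidite.
Excluding 14 false varves: 1303 − 14 = 1289.
Counting back 1289 years from 1939 CE places the turbidite in 1939 − 1289 = 650 CE.

650 CE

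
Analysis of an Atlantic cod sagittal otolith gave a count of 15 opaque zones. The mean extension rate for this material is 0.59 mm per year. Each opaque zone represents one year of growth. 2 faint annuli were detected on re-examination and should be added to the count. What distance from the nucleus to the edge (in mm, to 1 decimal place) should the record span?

True opaque zone count = 15 + 2 = 17.
Predicted length = 0.59 mm/year × 17 years = 10.0 mm.

10.0 mm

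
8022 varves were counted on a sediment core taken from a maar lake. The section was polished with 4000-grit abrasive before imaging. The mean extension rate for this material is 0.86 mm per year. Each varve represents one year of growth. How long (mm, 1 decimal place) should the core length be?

6898.9 mm

The record spans 8022 years at 0.86 mm per year.
Length ≈ 0.86 × 8022 = 6898.9 mm.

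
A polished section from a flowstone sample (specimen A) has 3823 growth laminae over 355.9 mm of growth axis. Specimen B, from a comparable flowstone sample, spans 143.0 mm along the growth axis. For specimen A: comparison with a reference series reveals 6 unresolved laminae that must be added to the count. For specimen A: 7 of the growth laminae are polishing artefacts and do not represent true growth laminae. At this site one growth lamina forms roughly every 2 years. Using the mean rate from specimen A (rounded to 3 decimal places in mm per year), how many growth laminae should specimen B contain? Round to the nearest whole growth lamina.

Specimen A: true growth lamina count = 3823 − 7 + 6 = 3822.
Specimen A: multiplying by 2 years per growth lamina: 3822 × 2 = 7644 years.
A: Mean rate = 355.9 mm / 7644 years ≈ 0.047 mm/year.
Specimen B: 143.0 mm / 0.047 mm per year = 3042.55 years; at 2 years per growth lamina that is 3042.55 / 2 ≈ 1521 growth laminae.

1521 growth laminae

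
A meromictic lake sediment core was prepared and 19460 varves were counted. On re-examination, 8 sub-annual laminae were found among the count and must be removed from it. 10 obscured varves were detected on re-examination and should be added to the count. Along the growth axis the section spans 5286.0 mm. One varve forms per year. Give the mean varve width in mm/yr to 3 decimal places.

0.272 mm/yr

Adjusted count: 19460 − 8 + 10 = 19462 varves.
Mean rate = 5286.0 mm / 19462 years ≈ 0.272 mm/yr.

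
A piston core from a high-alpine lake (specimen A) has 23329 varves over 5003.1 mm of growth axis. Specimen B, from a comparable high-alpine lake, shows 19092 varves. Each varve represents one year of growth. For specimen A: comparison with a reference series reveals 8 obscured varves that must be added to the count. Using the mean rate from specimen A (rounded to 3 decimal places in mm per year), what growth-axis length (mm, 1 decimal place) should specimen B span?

4085.7 mm

Specimen A: after corrections the count is 23329 + 8 = 23337 varves.
A: Extension rate ≈ 5003.1 / 23337 = 0.214 mm/yr.
For B, 0.214 mm/year × 19092 years = 4085.7 mm.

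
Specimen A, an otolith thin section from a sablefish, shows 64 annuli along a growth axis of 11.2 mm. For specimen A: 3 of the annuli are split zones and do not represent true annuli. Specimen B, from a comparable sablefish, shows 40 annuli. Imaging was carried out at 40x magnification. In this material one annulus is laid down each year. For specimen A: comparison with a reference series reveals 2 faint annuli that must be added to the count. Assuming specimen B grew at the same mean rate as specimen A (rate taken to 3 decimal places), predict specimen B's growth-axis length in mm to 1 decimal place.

Specimen A: correcting the raw count gives 64 − 3 + 2 = 63 true annuli.
A: Mean rate = 11.2 mm / 63 years ≈ 0.178 mm/year.
B's length ≈ 0.178 × 40 = 7.1 mm.

7.1 mm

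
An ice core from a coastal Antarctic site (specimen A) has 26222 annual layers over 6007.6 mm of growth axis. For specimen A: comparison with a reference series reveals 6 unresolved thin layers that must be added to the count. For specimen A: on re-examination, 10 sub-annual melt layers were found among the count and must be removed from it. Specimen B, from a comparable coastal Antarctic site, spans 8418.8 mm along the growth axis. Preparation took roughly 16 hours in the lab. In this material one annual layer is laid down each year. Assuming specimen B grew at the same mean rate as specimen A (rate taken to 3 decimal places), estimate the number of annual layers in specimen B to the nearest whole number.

36763 annual layers

Specimen A: correcting the raw count gives 26222 − 10 + 6 = 26218 true annual layers.
A: Extension rate ≈ 6007.6 / 26218 = 0.229 mm/yr.
For B, 8418.8 / 0.229 = 36763.32 years ≈ 36763 annual layers.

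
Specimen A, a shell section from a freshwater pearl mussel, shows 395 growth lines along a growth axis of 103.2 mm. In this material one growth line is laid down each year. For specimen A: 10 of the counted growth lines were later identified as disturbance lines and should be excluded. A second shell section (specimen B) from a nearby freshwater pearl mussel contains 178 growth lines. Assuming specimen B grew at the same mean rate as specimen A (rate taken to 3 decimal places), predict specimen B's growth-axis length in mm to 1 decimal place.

47.7 mm

Specimen A: after corrections the count is 395 − 10 = 385 growth lines.
A: 103.2 mm over 385 years gives 103.2 / 385 ≈ 0.268 mm/yr.
Length of B = 0.268 × 178 = 47.7 mm.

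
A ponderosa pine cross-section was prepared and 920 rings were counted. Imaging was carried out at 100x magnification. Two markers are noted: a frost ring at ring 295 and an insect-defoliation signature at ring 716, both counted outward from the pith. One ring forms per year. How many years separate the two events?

Separation: 716 − 295 = 421 rings.
That is 421 years at one ring per year.

421 years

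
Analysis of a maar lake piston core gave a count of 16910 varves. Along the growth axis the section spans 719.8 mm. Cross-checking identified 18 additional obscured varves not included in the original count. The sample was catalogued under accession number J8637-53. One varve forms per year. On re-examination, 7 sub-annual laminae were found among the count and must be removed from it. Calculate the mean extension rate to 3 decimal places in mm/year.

0.043 mm/year

Correcting the raw count gives 16910 − 7 + 18 = 16921 true varves.
719.8 mm over 16921 years gives 719.8 / 16921 ≈ 0.043 mm/year.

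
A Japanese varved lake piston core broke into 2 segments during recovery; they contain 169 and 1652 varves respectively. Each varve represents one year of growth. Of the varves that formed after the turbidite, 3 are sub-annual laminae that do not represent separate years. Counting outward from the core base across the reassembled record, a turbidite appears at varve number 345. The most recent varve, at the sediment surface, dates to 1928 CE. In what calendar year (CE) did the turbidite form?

455 CE

Total varves = 169 + 1652 = 1821.
Between varve 345 and the sediment surface there are 1821 − 345 = 1476 varves.
1476 − 3 false = 1473 true varves after the turbidite.
The varve at the sediment surface is 1928 CE, so the turbidite dates to 1928 − 1473 = 455 CE.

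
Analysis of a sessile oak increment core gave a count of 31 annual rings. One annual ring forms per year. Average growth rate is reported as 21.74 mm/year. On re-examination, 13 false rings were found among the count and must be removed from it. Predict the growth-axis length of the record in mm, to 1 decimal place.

391.3 mm

Correcting the raw count gives 31 − 13 = 18 true annual rings.
Predicted length = 21.74 mm/year × 18 years = 391.3 mm.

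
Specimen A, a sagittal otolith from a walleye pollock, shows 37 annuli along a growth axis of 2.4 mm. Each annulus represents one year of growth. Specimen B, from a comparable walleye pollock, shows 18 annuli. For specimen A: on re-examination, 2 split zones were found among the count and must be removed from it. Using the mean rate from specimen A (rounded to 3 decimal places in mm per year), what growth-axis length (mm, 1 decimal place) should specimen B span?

Specimen A: adjusted count: 37 − 2 = 35 annuli.
A: Mean rate = 2.4 mm / 35 years ≈ 0.069 mm/yr.
For B, 0.069 mm/year × 18 years = 1.2 mm.

1.2 mm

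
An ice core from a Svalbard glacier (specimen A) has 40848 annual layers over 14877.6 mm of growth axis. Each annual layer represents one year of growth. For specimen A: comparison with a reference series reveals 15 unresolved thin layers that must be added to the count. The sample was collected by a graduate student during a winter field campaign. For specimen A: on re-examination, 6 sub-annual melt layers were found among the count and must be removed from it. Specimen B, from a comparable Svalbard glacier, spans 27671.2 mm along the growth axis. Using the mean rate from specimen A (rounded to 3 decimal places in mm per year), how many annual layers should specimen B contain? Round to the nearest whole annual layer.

76020 annual layers

Specimen A: adjusted count: 40848 − 6 + 15 = 40857 annual layers.
A: Extension rate ≈ 14877.6 / 40857 = 0.364 mm/yr.
Specimen B: 27671.2 mm / 0.364 mm per year = 76019.78 years ≈ 76020 annual layers.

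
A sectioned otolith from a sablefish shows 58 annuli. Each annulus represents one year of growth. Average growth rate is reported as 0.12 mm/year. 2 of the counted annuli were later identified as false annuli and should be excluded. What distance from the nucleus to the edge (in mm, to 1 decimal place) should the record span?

Correcting the raw count gives 58 − 2 = 56 true annuli.
Predicted length = 0.12 mm/year × 56 years = 6.7 mm.

6.7 mm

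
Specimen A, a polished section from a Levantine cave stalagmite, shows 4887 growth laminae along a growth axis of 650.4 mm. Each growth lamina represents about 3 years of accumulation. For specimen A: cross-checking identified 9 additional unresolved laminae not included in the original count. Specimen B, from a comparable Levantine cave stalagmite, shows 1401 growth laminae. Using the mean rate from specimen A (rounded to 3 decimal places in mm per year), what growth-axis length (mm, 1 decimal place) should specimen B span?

184.9 mm

Specimen A: correcting the raw count gives 4887 + 9 = 4896 true growth laminae.
Specimen A: 4896 growth laminae at 3 years each span 4896 × 3 = 14688 years.
A: Mean rate = 650.4 mm / 14688 years ≈ 0.044 mm/year.
Specimen B: 1401 growth laminae at 3 years each span 1401 × 3 = 4203 years. Length of B = 0.044 × 4203 = 184.9 mm.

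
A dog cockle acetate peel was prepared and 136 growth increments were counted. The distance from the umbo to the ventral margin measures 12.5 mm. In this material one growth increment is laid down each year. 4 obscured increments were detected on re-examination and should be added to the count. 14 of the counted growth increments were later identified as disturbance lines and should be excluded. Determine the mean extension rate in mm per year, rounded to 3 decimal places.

True growth increment count = 136 − 14 + 4 = 126.
Extension rate ≈ 12.5 / 126 = 0.099 mm per year.

0.099 mm per year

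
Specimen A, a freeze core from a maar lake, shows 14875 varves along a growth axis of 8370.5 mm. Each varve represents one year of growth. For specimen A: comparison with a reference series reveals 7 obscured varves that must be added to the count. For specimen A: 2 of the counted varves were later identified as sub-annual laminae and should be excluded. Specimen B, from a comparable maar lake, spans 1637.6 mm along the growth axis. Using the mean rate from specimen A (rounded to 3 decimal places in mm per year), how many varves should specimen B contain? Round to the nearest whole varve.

2909 varves

Specimen A: after corrections the count is 14875 − 2 + 7 = 14880 varves.
A: Mean rate = 8370.5 mm / 14880 years ≈ 0.563 mm per year.
Specimen B: 1637.6 mm / 0.563 mm per year = 2908.70 years ≈ 2909 varves.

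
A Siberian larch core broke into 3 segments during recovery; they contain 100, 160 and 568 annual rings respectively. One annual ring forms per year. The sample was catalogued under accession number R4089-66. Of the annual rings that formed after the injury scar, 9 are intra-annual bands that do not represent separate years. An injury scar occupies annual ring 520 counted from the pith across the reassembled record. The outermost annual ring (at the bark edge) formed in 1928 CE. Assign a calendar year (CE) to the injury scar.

Total annual rings = 100 + 160 + 568 = 828.
Between annual ring 520 and the bark edge there are 828 − 520 = 308 annual rings.
Excluding 9 false annual rings: 308 − 9 = 299.
Counting back 299 years from 1928 CE places the injury scar in 1928 − 299 = 1629 CE.

1629 CE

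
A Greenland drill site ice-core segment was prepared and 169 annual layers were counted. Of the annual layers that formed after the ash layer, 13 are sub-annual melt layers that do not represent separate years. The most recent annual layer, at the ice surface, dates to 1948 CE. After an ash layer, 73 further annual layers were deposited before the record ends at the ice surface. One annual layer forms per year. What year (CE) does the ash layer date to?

There are 73 annual layers younger than the ash layer.
Excluding 13 false annual layers: 73 − 13 = 60.
1948 − 60 = 1888 CE.

1888 CE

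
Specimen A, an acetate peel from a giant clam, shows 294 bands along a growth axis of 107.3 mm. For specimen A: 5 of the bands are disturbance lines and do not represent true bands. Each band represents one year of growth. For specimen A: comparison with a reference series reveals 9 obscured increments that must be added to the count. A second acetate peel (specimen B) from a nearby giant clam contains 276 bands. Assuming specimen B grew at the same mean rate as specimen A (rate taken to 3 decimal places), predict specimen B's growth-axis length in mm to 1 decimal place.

99.4 mm

Specimen A: adjusted count: 294 − 5 + 9 = 298 bands.
A: Extension rate ≈ 107.3 / 298 = 0.360 mm per year.
B's length ≈ 0.360 × 276 = 99.4 mm.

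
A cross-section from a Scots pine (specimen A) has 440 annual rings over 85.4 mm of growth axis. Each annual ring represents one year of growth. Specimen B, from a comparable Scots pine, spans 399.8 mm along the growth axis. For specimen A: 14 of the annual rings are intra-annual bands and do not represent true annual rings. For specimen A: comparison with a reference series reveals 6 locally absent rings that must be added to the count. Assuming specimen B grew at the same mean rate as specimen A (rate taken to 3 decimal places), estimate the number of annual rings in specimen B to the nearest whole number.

2019 annual rings

Specimen A: adjusted count: 440 − 14 + 6 = 432 annual rings.
A: Extension rate ≈ 85.4 / 432 = 0.198 mm per year.
For B, 399.8 / 0.198 = 2019.19 years ≈ 2019 annual rings.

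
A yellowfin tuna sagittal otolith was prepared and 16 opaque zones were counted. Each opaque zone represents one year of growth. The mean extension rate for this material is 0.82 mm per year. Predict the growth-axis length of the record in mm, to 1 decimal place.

13.1 mm

The record spans 16 years at 0.82 mm per year.
Predicted length = 0.82 mm/year × 16 years = 13.1 mm.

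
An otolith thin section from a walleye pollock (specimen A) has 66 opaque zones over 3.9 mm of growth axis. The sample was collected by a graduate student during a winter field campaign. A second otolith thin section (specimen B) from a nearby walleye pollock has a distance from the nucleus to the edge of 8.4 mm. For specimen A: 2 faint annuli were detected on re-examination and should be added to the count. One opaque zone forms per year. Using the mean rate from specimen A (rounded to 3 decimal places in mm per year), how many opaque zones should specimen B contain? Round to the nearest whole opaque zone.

Specimen A: adjusted count: 66 + 2 = 68 opaque zones.
A: Extension rate ≈ 3.9 / 68 = 0.057 mm per year.
For B, 8.4 / 0.057 = 147.37 years ≈ 147 opaque zones.

147 opaque zones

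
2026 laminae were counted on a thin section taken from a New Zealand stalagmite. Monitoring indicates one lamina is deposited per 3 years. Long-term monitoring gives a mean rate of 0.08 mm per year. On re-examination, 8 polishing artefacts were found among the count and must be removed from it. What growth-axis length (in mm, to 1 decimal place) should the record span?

484.3 mm

After corrections the count is 2026 − 8 = 2018 laminae.
2018 laminae at 3 years each span 2018 × 3 = 6054 years.
Predicted length = 0.08 mm/year × 6054 years = 484.3 mm.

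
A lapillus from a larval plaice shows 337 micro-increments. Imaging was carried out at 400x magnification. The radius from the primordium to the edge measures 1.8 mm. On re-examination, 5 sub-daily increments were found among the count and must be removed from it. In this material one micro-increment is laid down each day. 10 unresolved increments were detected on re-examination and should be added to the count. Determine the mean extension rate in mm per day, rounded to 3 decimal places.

0.005 mm per day

After corrections the count is 337 − 5 + 10 = 342 micro-increments.
Extension rate ≈ 1.8 / 342 = 0.005 mm per day.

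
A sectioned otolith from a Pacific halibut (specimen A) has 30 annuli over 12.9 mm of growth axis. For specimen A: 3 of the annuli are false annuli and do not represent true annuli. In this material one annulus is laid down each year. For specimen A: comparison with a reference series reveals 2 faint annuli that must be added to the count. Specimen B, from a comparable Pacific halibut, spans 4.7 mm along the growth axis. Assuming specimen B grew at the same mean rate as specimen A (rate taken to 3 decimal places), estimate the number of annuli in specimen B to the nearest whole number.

Specimen A: after corrections the count is 30 − 3 + 2 = 29 annuli.
A: Mean rate = 12.9 mm / 29 years ≈ 0.445 mm per year.
Specimen B: 4.7 mm / 0.445 mm per year = 10.56 years ≈ 11 annuli.

11 annuli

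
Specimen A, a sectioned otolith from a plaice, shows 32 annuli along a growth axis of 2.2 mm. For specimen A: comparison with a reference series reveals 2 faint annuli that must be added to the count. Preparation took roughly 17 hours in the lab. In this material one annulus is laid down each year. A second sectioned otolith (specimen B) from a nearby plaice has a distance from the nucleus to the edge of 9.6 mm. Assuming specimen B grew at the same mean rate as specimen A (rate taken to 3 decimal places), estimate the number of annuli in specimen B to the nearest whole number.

148 annuli

Specimen A: true annulus count = 32 + 2 = 34.
A: Mean rate = 2.2 mm / 34 years ≈ 0.065 mm/year.
B spans 9.6 / 0.065 = 147.69 years ≈ 148 annuli.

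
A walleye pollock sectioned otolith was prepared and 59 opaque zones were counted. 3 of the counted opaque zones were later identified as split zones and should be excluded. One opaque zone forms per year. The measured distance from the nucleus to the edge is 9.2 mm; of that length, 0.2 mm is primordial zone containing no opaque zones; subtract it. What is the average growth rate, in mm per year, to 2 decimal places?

After corrections the count is 59 − 3 = 56 opaque zones.
The growth record spans 9.2 − 0.2 = 9.0 mm.
9.0 mm over 56 years gives 9.0 / 56 ≈ 0.16 mm per year.

0.16 mm per year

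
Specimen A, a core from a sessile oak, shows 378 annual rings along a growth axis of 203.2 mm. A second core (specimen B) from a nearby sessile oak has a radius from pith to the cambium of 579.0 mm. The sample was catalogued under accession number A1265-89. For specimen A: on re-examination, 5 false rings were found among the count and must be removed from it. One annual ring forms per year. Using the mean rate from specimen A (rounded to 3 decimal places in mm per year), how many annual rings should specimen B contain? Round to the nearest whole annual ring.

1062 annual rings

Specimen A: correcting the raw count gives 378 − 5 = 373 true annual rings.
A: 203.2 mm over 373 years gives 203.2 / 373 ≈ 0.545 mm per year.
Specimen B: 579.0 mm / 0.545 mm per year = 1062.39 years ≈ 1062 annual rings.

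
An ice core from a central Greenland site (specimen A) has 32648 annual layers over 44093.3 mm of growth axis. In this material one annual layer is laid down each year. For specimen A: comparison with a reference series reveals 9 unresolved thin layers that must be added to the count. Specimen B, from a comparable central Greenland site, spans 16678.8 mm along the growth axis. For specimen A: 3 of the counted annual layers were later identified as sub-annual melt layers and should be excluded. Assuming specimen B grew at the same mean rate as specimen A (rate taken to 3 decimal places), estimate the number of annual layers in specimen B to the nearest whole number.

12355 annual layers

Specimen A: correcting the raw count gives 32648 − 3 + 9 = 32654 true annual layers.
A: Mean rate = 44093.3 mm / 32654 years ≈ 1.350 mm/year.
For B, 16678.8 / 1.350 = 12354.67 years ≈ 12355 annual layers.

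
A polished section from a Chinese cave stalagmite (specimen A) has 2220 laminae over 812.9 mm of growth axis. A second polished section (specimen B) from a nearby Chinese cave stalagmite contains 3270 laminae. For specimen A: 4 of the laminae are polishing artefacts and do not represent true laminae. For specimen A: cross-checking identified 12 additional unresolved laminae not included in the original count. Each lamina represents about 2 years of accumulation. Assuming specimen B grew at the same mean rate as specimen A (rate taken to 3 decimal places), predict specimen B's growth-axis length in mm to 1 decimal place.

Specimen A: after corrections the count is 2220 − 4 + 12 = 2228 laminae.
Specimen A: at 2 years per lamina, 2228 × 2 = 4456 years.
A: Mean rate = 812.9 mm / 4456 years ≈ 0.182 mm/yr.
Specimen B: multiplying by 2 years per lamina: 3270 × 2 = 6540 years. B's length ≈ 0.182 × 6540 = 1190.3 mm.

1190.3 mm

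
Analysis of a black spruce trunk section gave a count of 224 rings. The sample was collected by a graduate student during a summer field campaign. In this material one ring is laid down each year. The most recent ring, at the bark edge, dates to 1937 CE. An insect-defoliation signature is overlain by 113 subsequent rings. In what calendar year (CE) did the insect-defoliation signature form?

1824 CE

113 rings formed after the insect-defoliation signature.
The ring at the bark edge is 1937 CE, so the insect-defoliation signature dates to 1937 − 113 = 1824 CE.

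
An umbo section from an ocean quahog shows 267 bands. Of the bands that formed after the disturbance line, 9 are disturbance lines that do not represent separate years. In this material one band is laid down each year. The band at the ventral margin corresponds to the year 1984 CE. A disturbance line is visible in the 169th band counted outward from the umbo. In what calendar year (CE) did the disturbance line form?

267 − 169 = 98 bands lie beyond the disturbance line toward the ventral margin.
Removing the 9 false bands leaves 98 − 9 = 89 true bands beyond the disturbance line.
Counting back 89 years from 1984 CE places the disturbance line in 1984 − 89 = 1895 CE.

1895 CE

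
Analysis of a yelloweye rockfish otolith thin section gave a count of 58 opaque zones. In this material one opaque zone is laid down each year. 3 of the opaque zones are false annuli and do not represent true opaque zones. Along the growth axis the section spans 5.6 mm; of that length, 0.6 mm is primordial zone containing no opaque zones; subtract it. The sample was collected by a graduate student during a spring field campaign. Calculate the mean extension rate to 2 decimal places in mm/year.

0.09 mm/year

Correcting the raw count gives 58 − 3 = 55 true opaque zones.
Removing the 0.6 mm offcut leaves 5.6 − 0.6 = 5.0 mm.
Mean rate = 5.0 mm / 55 years ≈ 0.09 mm/year.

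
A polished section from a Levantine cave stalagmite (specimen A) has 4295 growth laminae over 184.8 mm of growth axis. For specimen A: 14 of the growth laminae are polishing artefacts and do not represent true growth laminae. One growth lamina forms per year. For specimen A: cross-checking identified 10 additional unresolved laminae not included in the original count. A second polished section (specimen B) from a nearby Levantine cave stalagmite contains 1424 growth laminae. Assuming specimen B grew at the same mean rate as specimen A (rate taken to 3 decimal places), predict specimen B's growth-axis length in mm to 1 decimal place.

61.2 mm

Specimen A: adjusted count: 4295 − 14 + 10 = 4291 growth laminae.
A: Mean rate = 184.8 mm / 4291 years ≈ 0.043 mm per year.
B's length ≈ 0.043 × 1424 = 61.2 mm.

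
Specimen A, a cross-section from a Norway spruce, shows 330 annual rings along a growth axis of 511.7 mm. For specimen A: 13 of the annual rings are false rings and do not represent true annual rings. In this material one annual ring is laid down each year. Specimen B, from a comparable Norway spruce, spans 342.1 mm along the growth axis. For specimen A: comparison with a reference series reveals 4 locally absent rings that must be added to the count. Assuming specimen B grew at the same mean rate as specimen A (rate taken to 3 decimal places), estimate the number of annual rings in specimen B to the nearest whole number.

Specimen A: true annual ring count = 330 − 13 + 4 = 321.
A: 511.7 mm over 321 years gives 511.7 / 321 ≈ 1.594 mm/yr.
For B, 342.1 / 1.594 = 214.62 years ≈ 215 annual rings.

215 annual rings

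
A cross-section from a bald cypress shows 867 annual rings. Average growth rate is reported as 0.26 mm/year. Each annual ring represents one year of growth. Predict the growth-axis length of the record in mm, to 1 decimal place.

225.4 mm

The record spans 867 years at 0.26 mm per year.
867 years at 0.26 mm/year gives 0.26 × 867 = 225.4 mm.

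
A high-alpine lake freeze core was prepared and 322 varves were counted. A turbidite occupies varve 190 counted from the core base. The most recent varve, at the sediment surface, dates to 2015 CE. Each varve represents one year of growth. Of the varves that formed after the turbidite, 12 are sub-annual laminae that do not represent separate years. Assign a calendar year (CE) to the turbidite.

322 − 190 = 132 varves lie beyond the turbidite toward the sediment surface.
Excluding 12 false varves: 132 − 12 = 120.
The varve at the sediment surface is 2015 CE, so the turbidite dates to 2015 − 120 = 1895 CE.

1895 CE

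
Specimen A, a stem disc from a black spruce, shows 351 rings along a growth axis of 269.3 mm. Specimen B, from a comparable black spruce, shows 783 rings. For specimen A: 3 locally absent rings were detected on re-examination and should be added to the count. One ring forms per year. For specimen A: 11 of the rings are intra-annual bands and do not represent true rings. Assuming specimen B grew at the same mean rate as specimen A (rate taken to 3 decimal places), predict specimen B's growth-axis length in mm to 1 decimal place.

Specimen A: adjusted count: 351 − 11 + 3 = 343 rings.
A: Mean rate = 269.3 mm / 343 years ≈ 0.785 mm/yr.
For B, 0.785 mm/year × 783 years = 614.7 mm.

614.7 mm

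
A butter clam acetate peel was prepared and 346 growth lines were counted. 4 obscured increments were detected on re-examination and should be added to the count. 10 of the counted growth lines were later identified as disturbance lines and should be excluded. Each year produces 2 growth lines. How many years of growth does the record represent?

170 yr

Adjusted count: 346 − 10 + 4 = 340 growth lines.
With 2 growth lines per year, 340 / 2 = 170 years.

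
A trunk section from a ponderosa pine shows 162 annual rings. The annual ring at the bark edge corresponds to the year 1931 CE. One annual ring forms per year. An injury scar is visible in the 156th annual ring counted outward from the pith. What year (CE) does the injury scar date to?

1925 CE

Between annual ring 156 and the bark edge there are 162 − 156 = 6 annual rings.
The annual ring at the bark edge is 1931 CE, so the injury scar dates to 1931 − 6 = 1925 CE.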